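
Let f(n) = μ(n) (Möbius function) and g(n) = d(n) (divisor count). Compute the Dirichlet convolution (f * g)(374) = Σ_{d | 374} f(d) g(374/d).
(μ * d)(374) = 1

Divisors of 374: [1, 2, 11, 17, 22, 34, 187, 374]. For each d | 374:
  d = 1: μ(1) · d(374/1) = 1 · 8 = 8
  d = 2: μ(2) · d(374/2) = -1 · 4 = -4
  d = 11: μ(11) · d(374/11) = -1 · 4 = -4
  d = 17: μ(17) · d(374/17) = -1 · 4 = -4
  d = 22: μ(22) · d(374/22) = 1 · 2 = 2
  d = 34: μ(34) · d(374/34) = 1 · 2 = 2
  d = 187: μ(187) · d(374/187) = 1 · 2 = 2
  d = 374: μ(374) · d(374/374) = -1 · 1 = -1
Summing: (μ * d)(374) = 8 + -4 + -4 + -4 + 2 + 2 + 2 + -1 = 1.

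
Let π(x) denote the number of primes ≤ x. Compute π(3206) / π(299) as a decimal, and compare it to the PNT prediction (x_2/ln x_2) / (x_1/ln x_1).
π(3206)/π(299) = 453/62 ≈ 7.3065;  PNT prediction ≈ 7.5714.

π(299) = 62 and π(3206) = 453, so π(3206)/π(299) ≈ 7.3065. The PNT-predicted ratio is (3206/ln(3206)) / (299/ln(299)) ≈ 7.5714. The two agree to within a few percent, as expected.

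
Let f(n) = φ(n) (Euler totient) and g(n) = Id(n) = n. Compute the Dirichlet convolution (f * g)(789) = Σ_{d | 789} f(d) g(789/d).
(φ * Id)(789) = 2625

Divisors of 789: [1, 3, 263, 789]. For each d | 789:
  d = 1: φ(1) · Id(789/1) = 1 · 789 = 789
  d = 3: φ(3) · Id(789/3) = 2 · 263 = 526
  d = 263: φ(263) · Id(789/263) = 262 · 3 = 786
  d = 789: φ(789) · Id(789/789) = 524 · 1 = 524
Summing: (φ * Id)(789) = 789 + 526 + 786 + 524 = 2625.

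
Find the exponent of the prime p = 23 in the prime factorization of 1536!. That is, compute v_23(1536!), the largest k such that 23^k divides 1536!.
v_23(1536!) = 68

Legendre's formula: v_p(n!) = Σ_{k ≥ 1} ⌊n / p^k⌋. For p = 23, n = 1536, the terms are:
  ⌊1536/23^1⌋ = ⌊1536/23⌋ = 66
  ⌊1536/23^2⌋ = ⌊1536/529⌋ = 2
(the next term ⌊1536/23^3⌋ = 0, terminating the sum). Summing: v_23(1536!) = 66 + 2 = 68.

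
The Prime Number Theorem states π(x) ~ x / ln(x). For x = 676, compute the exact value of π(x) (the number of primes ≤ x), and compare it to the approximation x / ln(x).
π(676) = 122;  x/ln(x) ≈ 103.74;  relative error ≈ 14.97%.

Directly count primes up to 676: π(676) = 122. The PNT approximation gives 676/ln(676) ≈ 676/6.51619 ≈ 103.74. Relative error (π(x) − x/ln(x)) / π(x) ≈ 14.97%; the approximation is known to undercount slightly (Li(x) is a better estimate).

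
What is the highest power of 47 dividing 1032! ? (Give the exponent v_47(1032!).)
v_47(1032!) = 21

Legendre's formula: v_p(n!) = Σ_{k ≥ 1} ⌊n / p^k⌋. For p = 47, n = 1032, the terms are:
  ⌊1032/47^1⌋ = ⌊1032/47⌋ = 21
(the next term ⌊1032/47^2⌋ = 0, terminating the sum). Summing: v_47(1032!) = 21 = 21.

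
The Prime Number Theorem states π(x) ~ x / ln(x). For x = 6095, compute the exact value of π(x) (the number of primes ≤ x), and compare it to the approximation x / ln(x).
π(6095) = 795;  x/ln(x) ≈ 699.35;  relative error ≈ 12.03%.

Directly count primes up to 6095: π(6095) = 795. The PNT approximation gives 6095/ln(6095) ≈ 6095/8.71522 ≈ 699.35. Relative error (π(x) − x/ln(x)) / π(x) ≈ 12.03%; the approximation is known to undercount slightly (Li(x) is a better estimate).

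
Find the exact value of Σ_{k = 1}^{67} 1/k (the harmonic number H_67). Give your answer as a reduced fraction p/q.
H_67 = 14050874595745034300902316411/2933773379069966367528193600

Direct summation: H_67 = 1 + 1/2 + ... + 1/67. The least common denominator is lcm(1, ..., 67) = 79211881234889091923261227200; over this denominator the numerator is 79211881234889091923261227200 + 39605940617444545961630613600 + 26403960411629697307753742400 + 19802970308722272980815306800 + 15842376246977818384652245440 + 13201980205814848653876871200 + 11315983033555584560465889600 + 9901485154361136490407653400 + 8801320137209899102584580800 + 7921188123488909192326122720 + 7201080112262644720296475200 + 6600990102907424326938435600 + 6093221633453007071020094400 + 5657991516777792280232944800 + 5280792082325939461550748480 + 4950742577180568245203826700 + 4659522425581711289603601600 + 4400660068604949551292290400 + 4169046380783636417013748800 + 3960594061744454596163061360 + 3771994344518528186821963200 + 3600540056131322360148237600 + 3443994836299525735793966400 + 3300495051453712163469217800 + 3168475249395563676930449088 + 3046610816726503535510047200 + 2933773379069966367528193600 + 2828995758388896140116472400 + 2731444180513416962871076800 + 2640396041162969730775374240 + 2555221975319002965266491200 + 2475371288590284122601913350 + 2400360037420881573432158400 + 2329761212790855644801800800 + 2263196606711116912093177920 + 2200330034302474775646145200 + 2140861654997002484412465600 + 2084523190391818208506874400 + 2031073877817669023673364800 + 1980297030872227298081530680 + 1931997103289977851786859200 + 1885997172259264093410981600 + 1842136772904397486587470400 + 1800270028065661180074118800 + 1760264027441979820516916160 + 1721997418149762867896983200 + 1685359175210406211133217600 + 1650247525726856081734608900 + 1616569004793654937209412800 + 1584237624697781838465224544 + 1553174141860570429867867200 + 1523305408363251767755023600 + 1494563796884699847608702400 + 1466886689534983183764096800 + 1440216022452528944059295040 + 1414497879194448070058236200 + 1389682126927878805671249600 + 1365722090256708481435538400 + 1342574258218459185140020800 + 1320198020581484865387687120 + 1298555430080149047922315200 + 1277610987659501482633245600 + 1257331448172842728940654400 + 1237685644295142061300956675 + 1218644326690601414204018880 + 1200180018710440786716079200 + 1182266884102822267511361600 = 379373614085115926124362543097, so H_67 = 379373614085115926124362543097/79211881234889091923261227200; reducing by gcd(379373614085115926124362543097, 79211881234889091923261227200) = 27 gives 14050874595745034300902316411/2933773379069966367528193600 ≈ 4.78935. (The PNT-adjacent estimate ln(67) + γ ≈ 4.78191 matches within O(1/n).)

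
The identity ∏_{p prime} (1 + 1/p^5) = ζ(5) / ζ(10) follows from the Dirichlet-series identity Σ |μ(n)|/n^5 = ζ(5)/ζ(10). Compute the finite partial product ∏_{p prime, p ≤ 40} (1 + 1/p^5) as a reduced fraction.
∏ = 233011615725255938572288274478934396372114341888/224936953086109917286174853620680141509079739945

The primes p ≤ 40 are [2, 3, 5, 7, 11, 13, 17, 19, 23, 29, 31, 37]. For each, (1 + 1/p^5) = (p^5 + 1)/p^5. Multiplying these fractions over p ∈ [2, 3, 5, 7, 11, 13, 17, 19, 23, 29, 31, 37] gives 233011615725255938572288274478934396372114341888/224936953086109917286174853620680141509079739945. (In the limit P → ∞ this tends to ζ(5)/ζ(10).)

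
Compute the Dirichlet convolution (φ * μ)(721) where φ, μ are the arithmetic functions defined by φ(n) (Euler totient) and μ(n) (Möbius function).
(φ * μ)(721) = 505

Divisors of 721: [1, 7, 103, 721]. For each d | 721:
  d = 1: φ(1) · μ(721/1) = 1 · 1 = 1
  d = 7: φ(7) · μ(721/7) = 6 · -1 = -6
  d = 103: φ(103) · μ(721/103) = 102 · -1 = -102
  d = 721: φ(721) · μ(721/721) = 612 · 1 = 612
Summing: (φ * μ)(721) = 1 + -6 + -102 + 612 = 505.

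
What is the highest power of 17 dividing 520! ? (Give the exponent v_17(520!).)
v_17(520!) = 31

Legendre's formula: v_p(n!) = Σ_{k ≥ 1} ⌊n / p^k⌋. For p = 17, n = 520, the terms are:
  ⌊520/17^1⌋ = ⌊520/17⌋ = 30
  ⌊520/17^2⌋ = ⌊520/289⌋ = 1
(the next term ⌊520/17^3⌋ = 0, terminating the sum). Summing: v_17(520!) = 30 + 1 = 31.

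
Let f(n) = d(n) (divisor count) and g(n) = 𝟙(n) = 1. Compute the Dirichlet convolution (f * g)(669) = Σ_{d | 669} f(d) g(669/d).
(d * 𝟙)(669) = 9

Divisors of 669: [1, 3, 223, 669]. For each d | 669:
  d = 1: d(1) · 𝟙(669/1) = 1 · 1 = 1
  d = 3: d(3) · 𝟙(669/3) = 2 · 1 = 2
  d = 223: d(223) · 𝟙(669/223) = 2 · 1 = 2
  d = 669: d(669) · 𝟙(669/669) = 4 · 1 = 4
Summing: (d * 𝟙)(669) = 1 + 2 + 2 + 4 = 9.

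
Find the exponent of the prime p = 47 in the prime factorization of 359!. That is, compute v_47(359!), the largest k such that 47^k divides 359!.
v_47(359!) = 7

Legendre's formula: v_p(n!) = Σ_{k ≥ 1} ⌊n / p^k⌋. For p = 47, n = 359, the terms are:
  ⌊359/47^1⌋ = ⌊359/47⌋ = 7
(the next term ⌊359/47^2⌋ = 0, terminating the sum). Summing: v_47(359!) = 7 = 7.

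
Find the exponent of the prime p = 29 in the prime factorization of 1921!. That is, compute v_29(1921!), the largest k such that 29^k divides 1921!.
v_29(1921!) = 68

Legendre's formula: v_p(n!) = Σ_{k ≥ 1} ⌊n / p^k⌋. For p = 29, n = 1921, the terms are:
  ⌊1921/29^1⌋ = ⌊1921/29⌋ = 66
  ⌊1921/29^2⌋ = ⌊1921/841⌋ = 2
(the next term ⌊1921/29^3⌋ = 0, terminating the sum). Summing: v_29(1921!) = 66 + 2 = 68.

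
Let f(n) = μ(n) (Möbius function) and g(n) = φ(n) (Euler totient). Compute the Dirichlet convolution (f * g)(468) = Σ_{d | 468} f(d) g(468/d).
(μ * φ)(468) = 44

Divisors of 468: [1, 2, 3, 4, 6, 9, 12, 13, 18, 26, 36, 39, 52, 78, 117, 156, 234, 468]. For each d | 468:
  d = 1: μ(1) · φ(468/1) = 1 · 144 = 144
  d = 2: μ(2) · φ(468/2) = -1 · 72 = -72
  d = 3: μ(3) · φ(468/3) = -1 · 48 = -48
  d = 4: μ(4) · φ(468/4) = 0 · 72 = 0
  d = 6: μ(6) · φ(468/6) = 1 · 24 = 24
  d = 9: μ(9) · φ(468/9) = 0 · 24 = 0
  d = 12: μ(12) · φ(468/12) = 0 · 24 = 0
  d = 13: μ(13) · φ(468/13) = -1 · 12 = -12
  d = 18: μ(18) · φ(468/18) = 0 · 12 = 0
  d = 26: μ(26) · φ(468/26) = 1 · 6 = 6
  d = 36: μ(36) · φ(468/36) = 0 · 12 = 0
  d = 39: μ(39) · φ(468/39) = 1 · 4 = 4
  d = 52: μ(52) · φ(468/52) = 0 · 6 = 0
  d = 78: μ(78) · φ(468/78) = -1 · 2 = -2
  d = 117: μ(117) · φ(468/117) = 0 · 2 = 0
  d = 156: μ(156) · φ(468/156) = 0 · 2 = 0
  d = 234: μ(234) · φ(468/234) = 0 · 1 = 0
  d = 468: μ(468) · φ(468/468) = 0 · 1 = 0
Summing: (μ * φ)(468) = 144 + -72 + -48 + 0 + 24 + 0 + 0 + -12 + 0 + 6 + 0 + 4 + 0 + -2 + 0 + 0 + 0 + 0 = 44.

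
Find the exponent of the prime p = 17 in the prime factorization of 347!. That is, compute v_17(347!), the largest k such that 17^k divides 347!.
v_17(347!) = 21

Legendre's formula: v_p(n!) = Σ_{k ≥ 1} ⌊n / p^k⌋. For p = 17, n = 347, the terms are:
  ⌊347/17^1⌋ = ⌊347/17⌋ = 20
  ⌊347/17^2⌋ = ⌊347/289⌋ = 1
(the next term ⌊347/17^3⌋ = 0, terminating the sum). Summing: v_17(347!) = 20 + 1 = 21.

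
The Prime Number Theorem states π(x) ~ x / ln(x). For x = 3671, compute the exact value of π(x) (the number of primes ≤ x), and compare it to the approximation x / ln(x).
π(3671) = 512;  x/ln(x) ≈ 447.23;  relative error ≈ 12.65%.

Directly count primes up to 3671: π(3671) = 512. The PNT approximation gives 3671/ln(3671) ≈ 3671/8.20822 ≈ 447.23. Relative error (π(x) − x/ln(x)) / π(x) ≈ 12.65%; the approximation is known to undercount slightly (Li(x) is a better estimate).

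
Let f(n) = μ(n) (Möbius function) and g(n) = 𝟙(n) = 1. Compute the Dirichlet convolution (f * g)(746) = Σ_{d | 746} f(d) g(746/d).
(μ * 𝟙)(746) = 0

Divisors of 746: [1, 2, 373, 746]. For each d | 746:
  d = 1: μ(1) · 𝟙(746/1) = 1 · 1 = 1
  d = 2: μ(2) · 𝟙(746/2) = -1 · 1 = -1
  d = 373: μ(373) · 𝟙(746/373) = -1 · 1 = -1
  d = 746: μ(746) · 𝟙(746/746) = 1 · 1 = 1
Summing: (μ * 𝟙)(746) = 1 + -1 + -1 + 1 = 0.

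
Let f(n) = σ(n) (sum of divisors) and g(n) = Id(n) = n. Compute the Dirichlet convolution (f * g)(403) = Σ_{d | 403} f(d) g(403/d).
(σ * Id)(403) = 1701

Divisors of 403: [1, 13, 31, 403]. For each d | 403:
  d = 1: σ(1) · Id(403/1) = 1 · 403 = 403
  d = 13: σ(13) · Id(403/13) = 14 · 31 = 434
  d = 31: σ(31) · Id(403/31) = 32 · 13 = 416
  d = 403: σ(403) · Id(403/403) = 448 · 1 = 448
Summing: (σ * Id)(403) = 403 + 434 + 416 + 448 = 1701.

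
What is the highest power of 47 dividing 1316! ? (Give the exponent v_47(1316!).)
v_47(1316!) = 28

Legendre's formula: v_p(n!) = Σ_{k ≥ 1} ⌊n / p^k⌋. For p = 47, n = 1316, the terms are:
  ⌊1316/47^1⌋ = ⌊1316/47⌋ = 28
(the next term ⌊1316/47^2⌋ = 0, terminating the sum). Summing: v_47(1316!) = 28 = 28.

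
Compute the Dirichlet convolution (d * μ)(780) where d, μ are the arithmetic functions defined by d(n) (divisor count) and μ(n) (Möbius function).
(d * μ)(780) = 1

Divisors of 780: [1, 2, 3, 4, 5, 6, 10, 12, 13, 15, 20, 26, 30, 39, 52, 60, 65, 78, 130, 156, 195, 260, 390, 780]. For each d | 780:
  d = 1: d(1) · μ(780/1) = 1 · 0 = 0
  d = 2: d(2) · μ(780/2) = 2 · 1 = 2
  d = 3: d(3) · μ(780/3) = 2 · 0 = 0
  d = 4: d(4) · μ(780/4) = 3 · -1 = -3
  d = 5: d(5) · μ(780/5) = 2 · 0 = 0
  d = 6: d(6) · μ(780/6) = 4 · -1 = -4
  d = 10: d(10) · μ(780/10) = 4 · -1 = -4
  d = 12: d(12) · μ(780/12) = 6 · 1 = 6
  d = 13: d(13) · μ(780/13) = 2 · 0 = 0
  d = 15: d(15) · μ(780/15) = 4 · 0 = 0
  d = 20: d(20) · μ(780/20) = 6 · 1 = 6
  d = 26: d(26) · μ(780/26) = 4 · -1 = -4
  d = 30: d(30) · μ(780/30) = 8 · 1 = 8
  d = 39: d(39) · μ(780/39) = 4 · 0 = 0
  d = 52: d(52) · μ(780/52) = 6 · 1 = 6
  d = 60: d(60) · μ(780/60) = 12 · -1 = -12
  d = 65: d(65) · μ(780/65) = 4 · 0 = 0
  d = 78: d(78) · μ(780/78) = 8 · 1 = 8
  d = 130: d(130) · μ(780/130) = 8 · 1 = 8
  d = 156: d(156) · μ(780/156) = 12 · -1 = -12
  d = 195: d(195) · μ(780/195) = 8 · 0 = 0
  d = 260: d(260) · μ(780/260) = 12 · -1 = -12
  d = 390: d(390) · μ(780/390) = 16 · -1 = -16
  d = 780: d(780) · μ(780/780) = 24 · 1 = 24
Summing: (d * μ)(780) = 0 + 2 + 0 + -3 + 0 + -4 + -4 + 6 + 0 + 0 + 6 + -4 + 8 + 0 + 6 + -12 + 0 + 8 + 8 + -12 + 0 + -12 + -16 + 24 = 1.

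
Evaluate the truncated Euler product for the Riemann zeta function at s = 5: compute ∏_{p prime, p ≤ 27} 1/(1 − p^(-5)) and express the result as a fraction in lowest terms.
∏ = 582482264223124461788463317320875/561738592476112179351889397970176

The primes p ≤ 27 are [2, 3, 5, 7, 11, 13, 17, 19, 23]. For each prime, (1 − 1/p^5)^(-1) = p^5 / (p^5 − 1). The product is (1 − 1/2^5)^(-1), (1 − 1/3^5)^(-1), (1 − 1/5^5)^(-1), (1 − 1/7^5)^(-1), (1 − 1/11^5)^(-1), (1 − 1/13^5)^(-1), (1 − 1/17^5)^(-1), (1 − 1/19^5)^(-1), (1 − 1/23^5)^(-1) = ∏ p^5 / (p^5 − 1) = 582482264223124461788463317320875/561738592476112179351889397970176.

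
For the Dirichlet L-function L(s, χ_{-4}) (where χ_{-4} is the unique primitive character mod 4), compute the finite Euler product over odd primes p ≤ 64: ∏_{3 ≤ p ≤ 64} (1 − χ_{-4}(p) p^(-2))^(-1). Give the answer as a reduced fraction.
∏ = 41649646786025278187758845901/45453901250007819878400000000

The odd primes p ≤ 64 are [3, 5, 7, 11, 13, 17, 19, 23, 29, 31, 37, 41, 43, 47, 53, 59, 61]. For each, χ(p) = 1 if p ≡ 1 mod 4, χ(p) = −1 if p ≡ 3 mod 4. Taking (1 − χ(p)/p^2)^(-1) = p^2/(p^2 − χ(p)): (1 − (-1)/3^2)^(-1) · (1 − (1)/5^2)^(-1) · (1 − (-1)/7^2)^(-1) · (1 − (-1)/11^2)^(-1) · (1 − (1)/13^2)^(-1) · (1 − (1)/17^2)^(-1) · (1 − (-1)/19^2)^(-1) · (1 − (-1)/23^2)^(-1) · (1 − (1)/29^2)^(-1) · (1 − (-1)/31^2)^(-1) · (1 − (1)/37^2)^(-1) · (1 − (1)/41^2)^(-1) · (1 − (-1)/43^2)^(-1) · (1 − (-1)/47^2)^(-1) · (1 − (1)/53^2)^(-1) · (1 − (-1)/59^2)^(-1) · (1 − (1)/61^2)^(-1) = 41649646786025278187758845901/45453901250007819878400000000.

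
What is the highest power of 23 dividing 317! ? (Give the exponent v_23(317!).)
v_23(317!) = 13

Legendre's formula: v_p(n!) = Σ_{k ≥ 1} ⌊n / p^k⌋. For p = 23, n = 317, the terms are:
  ⌊317/23^1⌋ = ⌊317/23⌋ = 13
(the next term ⌊317/23^2⌋ = 0, terminating the sum). Summing: v_23(317!) = 13 = 13.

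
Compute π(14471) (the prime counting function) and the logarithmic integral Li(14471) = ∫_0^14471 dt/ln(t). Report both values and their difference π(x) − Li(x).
π(14471) = 1696;  Li(14471) ≈ 1721.51;  π(x) − Li(x) ≈ -25.51.

Direct count of primes ≤ 14471 gives π(14471) = 1696. Numerical evaluation of the logarithmic integral gives Li(14471) ≈ 1721.51. The difference π(x) − Li(x) ≈ -25.51 is typically negative for small/moderate x (Li(x) overestimates), though Littlewood's theorem shows this sign changes infinitely often.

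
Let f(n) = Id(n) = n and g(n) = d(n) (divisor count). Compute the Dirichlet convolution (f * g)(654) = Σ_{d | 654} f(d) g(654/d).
(Id * d)(654) = 2220

Divisors of 654: [1, 2, 3, 6, 109, 218, 327, 654]. For each d | 654:
  d = 1: Id(1) · d(654/1) = 1 · 8 = 8
  d = 2: Id(2) · d(654/2) = 2 · 4 = 8
  d = 3: Id(3) · d(654/3) = 3 · 4 = 12
  d = 6: Id(6) · d(654/6) = 6 · 2 = 12
  d = 109: Id(109) · d(654/109) = 109 · 4 = 436
  d = 218: Id(218) · d(654/218) = 218 · 2 = 436
  d = 327: Id(327) · d(654/327) = 327 · 2 = 654
  d = 654: Id(654) · d(654/654) = 654 · 1 = 654
Summing: (Id * d)(654) = 8 + 8 + 12 + 12 + 436 + 436 + 654 + 654 = 2220.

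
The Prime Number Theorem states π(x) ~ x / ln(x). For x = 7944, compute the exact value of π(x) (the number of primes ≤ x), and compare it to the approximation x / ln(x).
π(7944) = 1003;  x/ln(x) ≈ 884.62;  relative error ≈ 11.80%.

Directly count primes up to 7944: π(7944) = 1003. The PNT approximation gives 7944/ln(7944) ≈ 7944/8.98017 ≈ 884.62. Relative error (π(x) − x/ln(x)) / π(x) ≈ 11.80%; the approximation is known to undercount slightly (Li(x) is a better estimate).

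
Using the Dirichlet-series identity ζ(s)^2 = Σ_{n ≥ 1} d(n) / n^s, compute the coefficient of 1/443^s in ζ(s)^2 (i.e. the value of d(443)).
d(443) = 2

ζ(s)^2 = (Σ 1/m^s)(Σ 1/k^s). The coefficient of 1/n^s in the product is the number of ordered pairs (m, k) with mk = n, which equals d(n). For n = 443, divisors are [1, 443], so d(443) = 2.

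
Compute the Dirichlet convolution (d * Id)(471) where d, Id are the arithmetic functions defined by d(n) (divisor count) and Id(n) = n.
(d * Id)(471) = 795

Divisors of 471: [1, 3, 157, 471]. For each d | 471:
  d = 1: d(1) · Id(471/1) = 1 · 471 = 471
  d = 3: d(3) · Id(471/3) = 2 · 157 = 314
  d = 157: d(157) · Id(471/157) = 2 · 3 = 6
  d = 471: d(471) · Id(471/471) = 4 · 1 = 4
Summing: (d * Id)(471) = 471 + 314 + 6 + 4 = 795.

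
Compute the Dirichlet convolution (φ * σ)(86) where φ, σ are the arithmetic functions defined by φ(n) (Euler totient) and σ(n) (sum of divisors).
(φ * σ)(86) = 344

Divisors of 86: [1, 2, 43, 86]. For each d | 86:
  d = 1: φ(1) · σ(86/1) = 1 · 132 = 132
  d = 2: φ(2) · σ(86/2) = 1 · 44 = 44
  d = 43: φ(43) · σ(86/43) = 42 · 3 = 126
  d = 86: φ(86) · σ(86/86) = 42 · 1 = 42
Summing: (φ * σ)(86) = 132 + 44 + 126 + 42 = 344.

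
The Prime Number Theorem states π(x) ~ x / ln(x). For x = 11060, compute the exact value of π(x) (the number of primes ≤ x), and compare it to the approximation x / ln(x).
π(11060) = 1340;  x/ln(x) ≈ 1187.83;  relative error ≈ 11.36%.

Directly count primes up to 11060: π(11060) = 1340. The PNT approximation gives 11060/ln(11060) ≈ 11060/9.31109 ≈ 1187.83. Relative error (π(x) − x/ln(x)) / π(x) ≈ 11.36%; the approximation is known to undercount slightly (Li(x) is a better estimate).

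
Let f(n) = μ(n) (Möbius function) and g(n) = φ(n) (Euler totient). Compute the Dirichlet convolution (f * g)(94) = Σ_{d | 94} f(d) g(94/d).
(μ * φ)(94) = 0

Divisors of 94: [1, 2, 47, 94]. For each d | 94:
  d = 1: μ(1) · φ(94/1) = 1 · 46 = 46
  d = 2: μ(2) · φ(94/2) = -1 · 46 = -46
  d = 47: μ(47) · φ(94/47) = -1 · 1 = -1
  d = 94: μ(94) · φ(94/94) = 1 · 1 = 1
Summing: (μ * φ)(94) = 46 + -46 + -1 + 1 = 0.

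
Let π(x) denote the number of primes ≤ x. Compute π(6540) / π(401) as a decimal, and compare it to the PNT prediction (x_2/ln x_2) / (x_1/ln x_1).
π(6540)/π(401) = 844/79 ≈ 10.6835;  PNT prediction ≈ 11.1268.

π(401) = 79 and π(6540) = 844, so π(6540)/π(401) ≈ 10.6835. The PNT-predicted ratio is (6540/ln(6540)) / (401/ln(401)) ≈ 11.1268. The two agree to within a few percent, as expected.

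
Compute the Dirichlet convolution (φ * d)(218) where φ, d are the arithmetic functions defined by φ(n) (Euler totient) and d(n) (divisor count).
(φ * d)(218) = 330

Divisors of 218: [1, 2, 109, 218]. For each d | 218:
  d = 1: φ(1) · d(218/1) = 1 · 4 = 4
  d = 2: φ(2) · d(218/2) = 1 · 2 = 2
  d = 109: φ(109) · d(218/109) = 108 · 2 = 216
  d = 218: φ(218) · d(218/218) = 108 · 1 = 108
Summing: (φ * d)(218) = 4 + 2 + 216 + 108 = 330.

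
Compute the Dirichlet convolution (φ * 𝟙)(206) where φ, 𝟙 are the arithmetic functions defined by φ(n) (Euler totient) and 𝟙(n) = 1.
(φ * 𝟙)(206) = 206

Divisors of 206: [1, 2, 103, 206]. For each d | 206:
  d = 1: φ(1) · 𝟙(206/1) = 1 · 1 = 1
  d = 2: φ(2) · 𝟙(206/2) = 1 · 1 = 1
  d = 103: φ(103) · 𝟙(206/103) = 102 · 1 = 102
  d = 206: φ(206) · 𝟙(206/206) = 102 · 1 = 102
Summing: (φ * 𝟙)(206) = 1 + 1 + 102 + 102 = 206.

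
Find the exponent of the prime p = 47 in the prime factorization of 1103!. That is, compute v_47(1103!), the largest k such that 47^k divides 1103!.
v_47(1103!) = 23

Legendre's formula: v_p(n!) = Σ_{k ≥ 1} ⌊n / p^k⌋. For p = 47, n = 1103, the terms are:
  ⌊1103/47^1⌋ = ⌊1103/47⌋ = 23
(the next term ⌊1103/47^2⌋ = 0, terminating the sum). Summing: v_47(1103!) = 23 = 23.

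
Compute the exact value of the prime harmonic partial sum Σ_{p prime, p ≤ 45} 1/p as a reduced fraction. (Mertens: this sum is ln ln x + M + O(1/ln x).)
Σ 1/p = 21460568175640361/13082761331670030

π(45) = 14, so the primes ≤ 45 are [2, 3, 5, 7, 11, 13, 17, 19, 23, 29, 31, 37, 41, 43]. Summing 1/p over these primes: 21460568175640361/13082761331670030 ≈ 1.6404. Mertens estimate ln ln(45) + 0.2615 ≈ 1.5983.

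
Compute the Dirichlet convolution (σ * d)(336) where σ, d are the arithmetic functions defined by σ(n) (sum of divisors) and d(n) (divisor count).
(σ * d)(336) = 5940

Divisors of 336: [1, 2, 3, 4, 6, 7, 8, 12, 14, 16, 21, 24, 28, 42, 48, 56, 84, 112, 168, 336]. For each d | 336:
  d = 1: σ(1) · d(336/1) = 1 · 20 = 20
  d = 2: σ(2) · d(336/2) = 3 · 16 = 48
  d = 3: σ(3) · d(336/3) = 4 · 10 = 40
  d = 4: σ(4) · d(336/4) = 7 · 12 = 84
  d = 6: σ(6) · d(336/6) = 12 · 8 = 96
  d = 7: σ(7) · d(336/7) = 8 · 10 = 80
  d = 8: σ(8) · d(336/8) = 15 · 8 = 120
  d = 12: σ(12) · d(336/12) = 28 · 6 = 168
  d = 14: σ(14) · d(336/14) = 24 · 8 = 192
  d = 16: σ(16) · d(336/16) = 31 · 4 = 124
  d = 21: σ(21) · d(336/21) = 32 · 5 = 160
  d = 24: σ(24) · d(336/24) = 60 · 4 = 240
  d = 28: σ(28) · d(336/28) = 56 · 6 = 336
  d = 42: σ(42) · d(336/42) = 96 · 4 = 384
  d = 48: σ(48) · d(336/48) = 124 · 2 = 248
  d = 56: σ(56) · d(336/56) = 120 · 4 = 480
  d = 84: σ(84) · d(336/84) = 224 · 3 = 672
  d = 112: σ(112) · d(336/112) = 248 · 2 = 496
  d = 168: σ(168) · d(336/168) = 480 · 2 = 960
  d = 336: σ(336) · d(336/336) = 992 · 1 = 992
Summing: (σ * d)(336) = 20 + 48 + 40 + 84 + 96 + 80 + 120 + 168 + 192 + 124 + 160 + 240 + 336 + 384 + 248 + 480 + 672 + 496 + 960 + 992 = 5940.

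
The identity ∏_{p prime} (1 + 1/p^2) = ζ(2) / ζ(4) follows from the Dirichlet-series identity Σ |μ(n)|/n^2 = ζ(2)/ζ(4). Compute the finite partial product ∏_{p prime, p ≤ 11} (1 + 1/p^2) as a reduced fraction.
∏ = 79300/53361

The primes p ≤ 11 are [2, 3, 5, 7, 11]. For each, (1 + 1/p^2) = (p^2 + 1)/p^2. Multiplying these fractions over p ∈ [2, 3, 5, 7, 11] gives 79300/53361. (In the limit P → ∞ this tends to ζ(2)/ζ(4).)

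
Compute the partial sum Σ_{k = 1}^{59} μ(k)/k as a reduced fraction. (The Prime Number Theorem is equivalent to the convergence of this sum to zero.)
Σ μ(k)/k = 15620172904808488514/961380175077106319535

Values of μ(k) for 1 ≤ k ≤ 59: μ(1) = 1, μ(2) = -1, μ(3) = -1, μ(5) = -1, μ(6) = 1, μ(7) = -1, μ(10) = 1, μ(11) = -1, μ(13) = -1, μ(14) = 1, μ(15) = 1, μ(17) = -1, μ(19) = -1, μ(21) = 1, μ(22) = 1, μ(23) = -1, μ(26) = 1, μ(29) = -1, μ(30) = -1, μ(31) = -1, μ(33) = 1, μ(34) = 1, μ(35) = 1, μ(37) = -1, μ(38) = 1, μ(39) = 1, μ(41) = -1, μ(42) = -1, μ(43) = -1, μ(46) = 1, μ(47) = -1, μ(51) = 1, μ(53) = -1, μ(55) = 1, μ(57) = 1, μ(58) = 1, μ(59) = -1, with μ = 0 on non-squarefree integers. Summing μ(k)/k for k where μ(k) ≠ 0 gives 15620172904808488514/961380175077106319535 ≈ 0.0162. (PNT ⟺ this sum → 0 as n → ∞.)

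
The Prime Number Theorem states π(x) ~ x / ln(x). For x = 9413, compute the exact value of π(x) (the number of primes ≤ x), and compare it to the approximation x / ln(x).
π(9413) = 1164;  x/ln(x) ≈ 1028.76;  relative error ≈ 11.62%.

Directly count primes up to 9413: π(9413) = 1164. The PNT approximation gives 9413/ln(9413) ≈ 9413/9.14985 ≈ 1028.76. Relative error (π(x) − x/ln(x)) / π(x) ≈ 11.62%; the approximation is known to undercount slightly (Li(x) is a better estimate).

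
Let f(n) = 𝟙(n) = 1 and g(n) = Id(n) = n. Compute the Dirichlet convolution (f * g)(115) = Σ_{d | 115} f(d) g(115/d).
(𝟙 * Id)(115) = 144

Divisors of 115: [1, 5, 23, 115]. For each d | 115:
  d = 1: 𝟙(1) · Id(115/1) = 1 · 115 = 115
  d = 5: 𝟙(5) · Id(115/5) = 1 · 23 = 23
  d = 23: 𝟙(23) · Id(115/23) = 1 · 5 = 5
  d = 115: 𝟙(115) · Id(115/115) = 1 · 1 = 1
Summing: (𝟙 * Id)(115) = 115 + 23 + 5 + 1 = 144.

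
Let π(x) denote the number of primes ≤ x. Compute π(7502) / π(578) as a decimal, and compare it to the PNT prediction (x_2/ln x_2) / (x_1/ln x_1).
π(7502)/π(578) = 950/106 ≈ 8.9623;  PNT prediction ≈ 9.2506.

π(578) = 106 and π(7502) = 950, so π(7502)/π(578) ≈ 8.9623. The PNT-predicted ratio is (7502/ln(7502)) / (578/ln(578)) ≈ 9.2506. The two agree to within a few percent, as expected.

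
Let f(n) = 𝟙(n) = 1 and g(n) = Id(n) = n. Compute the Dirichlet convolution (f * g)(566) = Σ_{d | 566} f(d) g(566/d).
(𝟙 * Id)(566) = 852

Divisors of 566: [1, 2, 283, 566]. For each d | 566:
  d = 1: 𝟙(1) · Id(566/1) = 1 · 566 = 566
  d = 2: 𝟙(2) · Id(566/2) = 1 · 283 = 283
  d = 283: 𝟙(283) · Id(566/283) = 1 · 2 = 2
  d = 566: 𝟙(566) · Id(566/566) = 1 · 1 = 1
Summing: (𝟙 * Id)(566) = 566 + 283 + 2 + 1 = 852.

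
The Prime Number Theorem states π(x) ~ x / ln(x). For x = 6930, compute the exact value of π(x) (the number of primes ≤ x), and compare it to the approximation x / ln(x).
π(6930) = 890;  x/ln(x) ≈ 783.62;  relative error ≈ 11.95%.

Directly count primes up to 6930: π(6930) = 890. The PNT approximation gives 6930/ln(6930) ≈ 6930/8.84362 ≈ 783.62. Relative error (π(x) − x/ln(x)) / π(x) ≈ 11.95%; the approximation is known to undercount slightly (Li(x) is a better estimate).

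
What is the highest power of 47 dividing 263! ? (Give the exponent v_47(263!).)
v_47(263!) = 5

Legendre's formula: v_p(n!) = Σ_{k ≥ 1} ⌊n / p^k⌋. For p = 47, n = 263, the terms are:
  ⌊263/47^1⌋ = ⌊263/47⌋ = 5
(the next term ⌊263/47^2⌋ = 0, terminating the sum). Summing: v_47(263!) = 5 = 5.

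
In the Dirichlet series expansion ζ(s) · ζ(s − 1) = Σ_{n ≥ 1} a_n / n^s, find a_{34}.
σ(34) = 54

In the product (Σ m^0/m^s)(Σ k / k^s) = Σ (Σ_{d | n} d) / n^s, the coefficient of 1/n^s is σ(n) = Σ_{d | n} d. For n = 34, divisors are [1, 2, 17, 34]; summing: σ(34) = 54.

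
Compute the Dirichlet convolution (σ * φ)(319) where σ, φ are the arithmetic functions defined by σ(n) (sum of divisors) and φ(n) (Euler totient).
(σ * φ)(319) = 1276

Divisors of 319: [1, 11, 29, 319]. For each d | 319:
  d = 1: σ(1) · φ(319/1) = 1 · 280 = 280
  d = 11: σ(11) · φ(319/11) = 12 · 28 = 336
  d = 29: σ(29) · φ(319/29) = 30 · 10 = 300
  d = 319: σ(319) · φ(319/319) = 360 · 1 = 360
Summing: (σ * φ)(319) = 280 + 336 + 300 + 360 = 1276.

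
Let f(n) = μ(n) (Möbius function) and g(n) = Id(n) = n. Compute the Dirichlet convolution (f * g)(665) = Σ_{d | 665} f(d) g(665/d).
(μ * Id)(665) = 432

Divisors of 665: [1, 5, 7, 19, 35, 95, 133, 665]. For each d | 665:
  d = 1: μ(1) · Id(665/1) = 1 · 665 = 665
  d = 5: μ(5) · Id(665/5) = -1 · 133 = -133
  d = 7: μ(7) · Id(665/7) = -1 · 95 = -95
  d = 19: μ(19) · Id(665/19) = -1 · 35 = -35
  d = 35: μ(35) · Id(665/35) = 1 · 19 = 19
  d = 95: μ(95) · Id(665/95) = 1 · 7 = 7
  d = 133: μ(133) · Id(665/133) = 1 · 5 = 5
  d = 665: μ(665) · Id(665/665) = -1 · 1 = -1
Summing: (μ * Id)(665) = 665 + -133 + -95 + -35 + 19 + 7 + 5 + -1 = 432.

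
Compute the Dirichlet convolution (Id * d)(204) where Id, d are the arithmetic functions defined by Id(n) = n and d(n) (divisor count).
(Id * d)(204) = 1045

Divisors of 204: [1, 2, 3, 4, 6, 12, 17, 34, 51, 68, 102, 204]. For each d | 204:
  d = 1: Id(1) · d(204/1) = 1 · 12 = 12
  d = 2: Id(2) · d(204/2) = 2 · 8 = 16
  d = 3: Id(3) · d(204/3) = 3 · 6 = 18
  d = 4: Id(4) · d(204/4) = 4 · 4 = 16
  d = 6: Id(6) · d(204/6) = 6 · 4 = 24
  d = 12: Id(12) · d(204/12) = 12 · 2 = 24
  d = 17: Id(17) · d(204/17) = 17 · 6 = 102
  d = 34: Id(34) · d(204/34) = 34 · 4 = 136
  d = 51: Id(51) · d(204/51) = 51 · 3 = 153
  d = 68: Id(68) · d(204/68) = 68 · 2 = 136
  d = 102: Id(102) · d(204/102) = 102 · 2 = 204
  d = 204: Id(204) · d(204/204) = 204 · 1 = 204
Summing: (Id * d)(204) = 12 + 16 + 18 + 16 + 24 + 24 + 102 + 136 + 153 + 136 + 204 + 204 = 1045.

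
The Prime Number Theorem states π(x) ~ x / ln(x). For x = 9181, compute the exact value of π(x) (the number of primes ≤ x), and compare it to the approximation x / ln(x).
π(9181) = 1138;  x/ln(x) ≈ 1006.15;  relative error ≈ 11.59%.

Directly count primes up to 9181: π(9181) = 1138. The PNT approximation gives 9181/ln(9181) ≈ 9181/9.12489 ≈ 1006.15. Relative error (π(x) − x/ln(x)) / π(x) ≈ 11.59%; the approximation is known to undercount slightly (Li(x) is a better estimate).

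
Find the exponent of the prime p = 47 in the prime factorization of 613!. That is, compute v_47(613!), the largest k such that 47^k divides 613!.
v_47(613!) = 13

Legendre's formula: v_p(n!) = Σ_{k ≥ 1} ⌊n / p^k⌋. For p = 47, n = 613, the terms are:
  ⌊613/47^1⌋ = ⌊613/47⌋ = 13
(the next term ⌊613/47^2⌋ = 0, terminating the sum). Summing: v_47(613!) = 13 = 13.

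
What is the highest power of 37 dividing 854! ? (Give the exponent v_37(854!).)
v_37(854!) = 23

Legendre's formula: v_p(n!) = Σ_{k ≥ 1} ⌊n / p^k⌋. For p = 37, n = 854, the terms are:
  ⌊854/37^1⌋ = ⌊854/37⌋ = 23
(the next term ⌊854/37^2⌋ = 0, terminating the sum). Summing: v_37(854!) = 23 = 23.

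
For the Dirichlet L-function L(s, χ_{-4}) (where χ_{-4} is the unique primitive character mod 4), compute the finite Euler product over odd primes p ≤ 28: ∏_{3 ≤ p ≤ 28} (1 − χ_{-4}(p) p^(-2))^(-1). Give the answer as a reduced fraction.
∏ = 7900068038863/8628726988800

The odd primes p ≤ 28 are [3, 5, 7, 11, 13, 17, 19, 23]. For each, χ(p) = 1 if p ≡ 1 mod 4, χ(p) = −1 if p ≡ 3 mod 4. Taking (1 − χ(p)/p^2)^(-1) = p^2/(p^2 − χ(p)): (1 − (-1)/3^2)^(-1) · (1 − (1)/5^2)^(-1) · (1 − (-1)/7^2)^(-1) · (1 − (-1)/11^2)^(-1) · (1 − (1)/13^2)^(-1) · (1 − (1)/17^2)^(-1) · (1 − (-1)/19^2)^(-1) · (1 − (-1)/23^2)^(-1) = 7900068038863/8628726988800.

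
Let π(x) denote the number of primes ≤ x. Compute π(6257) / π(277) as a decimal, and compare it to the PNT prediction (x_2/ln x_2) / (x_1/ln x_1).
π(6257)/π(277) = 813/59 ≈ 13.7797;  PNT prediction ≈ 14.5328.

π(277) = 59 and π(6257) = 813, so π(6257)/π(277) ≈ 13.7797. The PNT-predicted ratio is (6257/ln(6257)) / (277/ln(277)) ≈ 14.5328. The two agree to within a few percent, as expected.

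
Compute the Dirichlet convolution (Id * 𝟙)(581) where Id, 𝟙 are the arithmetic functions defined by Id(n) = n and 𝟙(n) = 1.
(Id * 𝟙)(581) = 672

Divisors of 581: [1, 7, 83, 581]. For each d | 581:
  d = 1: Id(1) · 𝟙(581/1) = 1 · 1 = 1
  d = 7: Id(7) · 𝟙(581/7) = 7 · 1 = 7
  d = 83: Id(83) · 𝟙(581/83) = 83 · 1 = 83
  d = 581: Id(581) · 𝟙(581/581) = 581 · 1 = 581
Summing: (Id * 𝟙)(581) = 1 + 7 + 83 + 581 = 672.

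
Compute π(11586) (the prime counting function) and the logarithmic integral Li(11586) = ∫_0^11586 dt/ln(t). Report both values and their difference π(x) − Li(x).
π(11586) = 1393;  Li(11586) ≈ 1416.94;  π(x) − Li(x) ≈ -23.94.

Direct count of primes ≤ 11586 gives π(11586) = 1393. Numerical evaluation of the logarithmic integral gives Li(11586) ≈ 1416.94. The difference π(x) − Li(x) ≈ -23.94 is typically negative for small/moderate x (Li(x) overestimates), though Littlewood's theorem shows this sign changes infinitely often.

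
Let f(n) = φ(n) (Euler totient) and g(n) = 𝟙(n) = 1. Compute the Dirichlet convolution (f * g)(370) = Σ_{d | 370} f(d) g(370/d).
(φ * 𝟙)(370) = 370

Divisors of 370: [1, 2, 5, 10, 37, 74, 185, 370]. For each d | 370:
  d = 1: φ(1) · 𝟙(370/1) = 1 · 1 = 1
  d = 2: φ(2) · 𝟙(370/2) = 1 · 1 = 1
  d = 5: φ(5) · 𝟙(370/5) = 4 · 1 = 4
  d = 10: φ(10) · 𝟙(370/10) = 4 · 1 = 4
  d = 37: φ(37) · 𝟙(370/37) = 36 · 1 = 36
  d = 74: φ(74) · 𝟙(370/74) = 36 · 1 = 36
  d = 185: φ(185) · 𝟙(370/185) = 144 · 1 = 144
  d = 370: φ(370) · 𝟙(370/370) = 144 · 1 = 144
Summing: (φ * 𝟙)(370) = 1 + 1 + 4 + 4 + 36 + 36 + 144 + 144 = 370.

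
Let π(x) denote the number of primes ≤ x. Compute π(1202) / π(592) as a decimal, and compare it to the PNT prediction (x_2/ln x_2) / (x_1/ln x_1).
π(1202)/π(592) = 197/107 ≈ 1.8411;  PNT prediction ≈ 1.8276.

π(592) = 107 and π(1202) = 197, so π(1202)/π(592) ≈ 1.8411. The PNT-predicted ratio is (1202/ln(1202)) / (592/ln(592)) ≈ 1.8276. The two agree to within a few percent, as expected.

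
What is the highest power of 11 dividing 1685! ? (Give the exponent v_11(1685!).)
v_11(1685!) = 167

Legendre's formula: v_p(n!) = Σ_{k ≥ 1} ⌊n / p^k⌋. For p = 11, n = 1685, the terms are:
  ⌊1685/11^1⌋ = ⌊1685/11⌋ = 153
  ⌊1685/11^2⌋ = ⌊1685/121⌋ = 13
  ⌊1685/11^3⌋ = ⌊1685/1331⌋ = 1
(the next term ⌊1685/11^4⌋ = 0, terminating the sum). Summing: v_11(1685!) = 153 + 13 + 1 = 167.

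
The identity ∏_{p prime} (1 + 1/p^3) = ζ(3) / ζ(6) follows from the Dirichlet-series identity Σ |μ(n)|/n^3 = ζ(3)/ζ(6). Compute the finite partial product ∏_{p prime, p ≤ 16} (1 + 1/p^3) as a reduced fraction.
∏ = 431631936/365525875

The primes p ≤ 16 are [2, 3, 5, 7, 11, 13]. For each, (1 + 1/p^3) = (p^3 + 1)/p^3. Multiplying these fractions over p ∈ [2, 3, 5, 7, 11, 13] gives 431631936/365525875. (In the limit P → ∞ this tends to ζ(3)/ζ(6).)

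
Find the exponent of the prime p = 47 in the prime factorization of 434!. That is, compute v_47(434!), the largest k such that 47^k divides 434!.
v_47(434!) = 9

Legendre's formula: v_p(n!) = Σ_{k ≥ 1} ⌊n / p^k⌋. For p = 47, n = 434, the terms are:
  ⌊434/47^1⌋ = ⌊434/47⌋ = 9
(the next term ⌊434/47^2⌋ = 0, terminating the sum). Summing: v_47(434!) = 9 = 9.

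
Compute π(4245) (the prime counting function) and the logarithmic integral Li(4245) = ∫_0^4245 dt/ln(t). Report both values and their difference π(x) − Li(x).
π(4245) = 582;  Li(4245) ≈ 594.80;  π(x) − Li(x) ≈ -12.80.

Direct count of primes ≤ 4245 gives π(4245) = 582. Numerical evaluation of the logarithmic integral gives Li(4245) ≈ 594.80. The difference π(x) − Li(x) ≈ -12.80 is typically negative for small/moderate x (Li(x) overestimates), though Littlewood's theorem shows this sign changes infinitely often.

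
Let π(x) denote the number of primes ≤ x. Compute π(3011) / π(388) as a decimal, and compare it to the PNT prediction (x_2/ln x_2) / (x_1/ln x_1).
π(3011)/π(388) = 432/76 ≈ 5.6842;  PNT prediction ≈ 5.7752.

π(388) = 76 and π(3011) = 432, so π(3011)/π(388) ≈ 5.6842. The PNT-predicted ratio is (3011/ln(3011)) / (388/ln(388)) ≈ 5.7752. The two agree to within a few percent, as expected.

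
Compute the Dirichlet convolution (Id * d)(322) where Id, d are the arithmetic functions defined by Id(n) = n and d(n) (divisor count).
(Id * d)(322) = 900

Divisors of 322: [1, 2, 7, 14, 23, 46, 161, 322]. For each d | 322:
  d = 1: Id(1) · d(322/1) = 1 · 8 = 8
  d = 2: Id(2) · d(322/2) = 2 · 4 = 8
  d = 7: Id(7) · d(322/7) = 7 · 4 = 28
  d = 14: Id(14) · d(322/14) = 14 · 2 = 28
  d = 23: Id(23) · d(322/23) = 23 · 4 = 92
  d = 46: Id(46) · d(322/46) = 46 · 2 = 92
  d = 161: Id(161) · d(322/161) = 161 · 2 = 322
  d = 322: Id(322) · d(322/322) = 322 · 1 = 322
Summing: (Id * d)(322) = 8 + 8 + 28 + 28 + 92 + 92 + 322 + 322 = 900.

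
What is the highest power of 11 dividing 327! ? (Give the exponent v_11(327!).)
v_11(327!) = 31

Legendre's formula: v_p(n!) = Σ_{k ≥ 1} ⌊n / p^k⌋. For p = 11, n = 327, the terms are:
  ⌊327/11^1⌋ = ⌊327/11⌋ = 29
  ⌊327/11^2⌋ = ⌊327/121⌋ = 2
(the next term ⌊327/11^3⌋ = 0, terminating the sum). Summing: v_11(327!) = 29 + 2 = 31.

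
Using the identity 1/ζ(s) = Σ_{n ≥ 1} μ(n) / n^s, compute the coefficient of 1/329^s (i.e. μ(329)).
μ(329) = 1

Factor n = 329 = 7 · 47. μ(n) = 0 if any exponent ≥ 2 (not squarefree); otherwise μ(n) = (−1)^{ω(n)} where ω(n) is the number of distinct prime factors. Applying: μ(329) = 1.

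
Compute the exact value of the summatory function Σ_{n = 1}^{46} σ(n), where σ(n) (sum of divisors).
Σ_{n ≤ 46} σ(n) = 1758

Compute σ(n) for each 1 ≤ n ≤ 46: σ(1) = 1, σ(2) = 3, σ(3) = 4, σ(4) = 7, σ(5) = 6, σ(6) = 12, σ(7) = 8, σ(8) = 15, σ(9) = 13, σ(10) = 18, σ(11) = 12, σ(12) = 28, σ(13) = 14, σ(14) = 24, σ(15) = 24, σ(16) = 31, σ(17) = 18, σ(18) = 39, σ(19) = 20, σ(20) = 42, σ(21) = 32, σ(22) = 36, σ(23) = 24, σ(24) = 60, σ(25) = 31, σ(26) = 42, σ(27) = 40, σ(28) = 56, σ(29) = 30, σ(30) = 72, σ(31) = 32, σ(32) = 63, σ(33) = 48, σ(34) = 54, σ(35) = 48, σ(36) = 91, σ(37) = 38, σ(38) = 60, σ(39) = 56, σ(40) = 90, σ(41) = 42, σ(42) = 96, σ(43) = 44, σ(44) = 84, σ(45) = 78, σ(46) = 72. Summing all 46 values: 1758. (Average order: Σ_{n ≤ x} σ(n) ~ (π²/12) x². For x = 46, (π²/12)·46² ≈ 1740.34.)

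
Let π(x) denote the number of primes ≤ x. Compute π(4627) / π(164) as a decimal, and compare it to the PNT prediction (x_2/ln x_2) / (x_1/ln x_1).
π(4627)/π(164) = 624/38 ≈ 16.4211;  PNT prediction ≈ 17.0486.

π(164) = 38 and π(4627) = 624, so π(4627)/π(164) ≈ 16.4211. The PNT-predicted ratio is (4627/ln(4627)) / (164/ln(164)) ≈ 17.0486. The two agree to within a few percent, as expected.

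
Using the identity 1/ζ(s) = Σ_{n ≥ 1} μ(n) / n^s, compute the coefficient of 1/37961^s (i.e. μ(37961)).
μ(37961) = 1

Factor n = 37961 = 7 · 11 · 17 · 29. μ(n) = 0 if any exponent ≥ 2 (not squarefree); otherwise μ(n) = (−1)^{ω(n)} where ω(n) is the number of distinct prime factors. Applying: μ(37961) = 1.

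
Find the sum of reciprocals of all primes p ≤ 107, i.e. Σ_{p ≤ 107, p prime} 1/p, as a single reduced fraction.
Σ 1/p = 4701017770207212913287900722730772880277689/2566376117594999414479597815340071648394470

π(107) = 28, so the primes ≤ 107 are [2, 3, 5, 7, 11, 13, 17, 19, 23, 29, 31, 37, 41, 43, 47, 53, 59, 61, 67, 71, 73, 79, 83, 89, 97, 101, 103, 107]. Summing 1/p over these primes: 4701017770207212913287900722730772880277689/2566376117594999414479597815340071648394470 ≈ 1.8318. Mertens estimate ln ln(107) + 0.2615 ≈ 1.8033.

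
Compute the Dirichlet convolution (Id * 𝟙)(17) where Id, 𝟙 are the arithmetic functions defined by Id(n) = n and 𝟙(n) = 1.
(Id * 𝟙)(17) = 18

Divisors of 17: [1, 17]. For each d | 17:
  d = 1: Id(1) · 𝟙(17/1) = 1 · 1 = 1
  d = 17: Id(17) · 𝟙(17/17) = 17 · 1 = 17
Summing: (Id * 𝟙)(17) = 1 + 17 = 18.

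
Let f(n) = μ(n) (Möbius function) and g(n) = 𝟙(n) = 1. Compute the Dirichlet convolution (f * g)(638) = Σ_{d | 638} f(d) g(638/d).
(μ * 𝟙)(638) = 0

Divisors of 638: [1, 2, 11, 22, 29, 58, 319, 638]. For each d | 638:
  d = 1: μ(1) · 𝟙(638/1) = 1 · 1 = 1
  d = 2: μ(2) · 𝟙(638/2) = -1 · 1 = -1
  d = 11: μ(11) · 𝟙(638/11) = -1 · 1 = -1
  d = 22: μ(22) · 𝟙(638/22) = 1 · 1 = 1
  d = 29: μ(29) · 𝟙(638/29) = -1 · 1 = -1
  d = 58: μ(58) · 𝟙(638/58) = 1 · 1 = 1
  d = 319: μ(319) · 𝟙(638/319) = 1 · 1 = 1
  d = 638: μ(638) · 𝟙(638/638) = -1 · 1 = -1
Summing: (μ * 𝟙)(638) = 1 + -1 + -1 + 1 + -1 + 1 + 1 + -1 = 0.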